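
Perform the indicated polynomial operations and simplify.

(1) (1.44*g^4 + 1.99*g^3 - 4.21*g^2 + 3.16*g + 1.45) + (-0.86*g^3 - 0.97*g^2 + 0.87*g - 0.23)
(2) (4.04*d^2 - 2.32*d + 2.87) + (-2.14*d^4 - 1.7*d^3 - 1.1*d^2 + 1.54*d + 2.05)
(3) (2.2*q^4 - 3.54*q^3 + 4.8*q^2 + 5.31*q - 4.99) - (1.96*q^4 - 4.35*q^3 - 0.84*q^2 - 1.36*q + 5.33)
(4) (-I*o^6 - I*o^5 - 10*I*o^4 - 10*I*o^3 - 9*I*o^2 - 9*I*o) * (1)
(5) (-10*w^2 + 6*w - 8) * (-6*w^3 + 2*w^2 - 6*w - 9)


(1) = 1.44*g^4 + 1.13*g^3 - 5.18*g^2 + 4.03*g + 1.22
(2) = -2.14*d^4 - 1.7*d^3 + 2.94*d^2 - 0.78*d + 4.92
(3) = 0.24*q^4 + 0.81*q^3 + 5.64*q^2 + 6.67*q - 10.32
(4) = -I*o^6 - I*o^5 - 10*I*o^4 - 10*I*o^3 - 9*I*o^2 - 9*I*o
(5) = 60*w^5 - 56*w^4 + 120*w^3 + 38*w^2 - 6*w + 72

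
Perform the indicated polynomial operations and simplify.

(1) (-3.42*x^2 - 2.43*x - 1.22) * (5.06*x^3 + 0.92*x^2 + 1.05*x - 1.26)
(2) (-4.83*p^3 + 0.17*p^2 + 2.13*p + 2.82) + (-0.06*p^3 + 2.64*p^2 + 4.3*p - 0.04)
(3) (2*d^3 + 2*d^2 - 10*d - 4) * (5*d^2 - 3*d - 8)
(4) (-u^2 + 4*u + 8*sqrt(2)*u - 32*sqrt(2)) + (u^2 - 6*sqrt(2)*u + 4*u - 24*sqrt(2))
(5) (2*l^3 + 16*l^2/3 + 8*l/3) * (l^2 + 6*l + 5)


(1) = -17.3052*x^5 - 15.4422*x^4 - 11.9998*x^3 + 0.6353*x^2 + 1.7808*x + 1.5372
(2) = -4.89*p^3 + 2.81*p^2 + 6.43*p + 2.78
(3) = 10*d^5 + 4*d^4 - 72*d^3 - 6*d^2 + 92*d + 32
(4) = 2*sqrt(2)*u + 8*u - 56*sqrt(2)
(5) = 2*l^5 + 52*l^4/3 + 134*l^3/3 + 128*l^2/3 + 40*l/3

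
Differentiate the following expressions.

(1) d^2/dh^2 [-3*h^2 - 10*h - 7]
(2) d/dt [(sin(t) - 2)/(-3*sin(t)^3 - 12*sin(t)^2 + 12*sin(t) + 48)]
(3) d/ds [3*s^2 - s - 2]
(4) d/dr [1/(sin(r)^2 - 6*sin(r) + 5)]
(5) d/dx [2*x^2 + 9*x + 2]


(1) = -6
(2) = 2*(sin(t) + 3)*cos(t)/(3*(sin(t) + 2)^2*(sin(t) + 4)^2)
(3) = 6*s - 1
(4) = 2*(3 - sin(r))*cos(r)/(sin(r)^2 - 6*sin(r) + 5)^2
(5) = 4*x + 9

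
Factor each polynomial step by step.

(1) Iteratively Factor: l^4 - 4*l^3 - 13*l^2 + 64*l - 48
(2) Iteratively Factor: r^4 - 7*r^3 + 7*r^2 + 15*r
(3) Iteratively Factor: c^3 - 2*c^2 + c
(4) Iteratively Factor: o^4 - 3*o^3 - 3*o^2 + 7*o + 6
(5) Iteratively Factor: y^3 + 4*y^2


(1) = (l - 3)*(l^3 - l^2 - 16*l + 16) = (l - 4)*(l - 3)*(l^2 + 3*l - 4) = (l - 4)*(l - 3)*(l - 1)*(l + 4)
(2) = (r)*(r^3 - 7*r^2 + 7*r + 15) = r*(r - 5)*(r^2 - 2*r - 3) = r*(r - 5)*(r + 1)*(r - 3)
(3) = (c)*(c^2 - 2*c + 1) = c*(c - 1)*(c - 1)
(4) = (o - 2)*(o^3 - o^2 - 5*o - 3) = (o - 3)*(o - 2)*(o^2 + 2*o + 1) = (o - 3)*(o - 2)*(o + 1)*(o + 1)
(5) = (y)*(y^2 + 4*y) = y^2*(y + 4)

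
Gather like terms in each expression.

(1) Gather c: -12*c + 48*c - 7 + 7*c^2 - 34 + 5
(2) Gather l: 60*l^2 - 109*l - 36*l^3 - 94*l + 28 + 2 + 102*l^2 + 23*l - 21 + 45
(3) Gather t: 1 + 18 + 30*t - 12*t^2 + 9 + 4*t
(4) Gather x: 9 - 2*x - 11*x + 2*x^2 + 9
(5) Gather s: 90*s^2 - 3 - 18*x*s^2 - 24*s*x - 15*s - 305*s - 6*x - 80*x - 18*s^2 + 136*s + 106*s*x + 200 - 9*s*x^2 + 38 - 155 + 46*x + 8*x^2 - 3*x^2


(1) = 7*c^2 + 36*c - 36
(2) = -36*l^3 + 162*l^2 - 180*l + 54
(3) = -12*t^2 + 34*t + 28
(4) = 2*x^2 - 13*x + 18
(5) = s^2*(72 - 18*x) + s*(-9*x^2 + 82*x - 184) + 5*x^2 - 40*x + 80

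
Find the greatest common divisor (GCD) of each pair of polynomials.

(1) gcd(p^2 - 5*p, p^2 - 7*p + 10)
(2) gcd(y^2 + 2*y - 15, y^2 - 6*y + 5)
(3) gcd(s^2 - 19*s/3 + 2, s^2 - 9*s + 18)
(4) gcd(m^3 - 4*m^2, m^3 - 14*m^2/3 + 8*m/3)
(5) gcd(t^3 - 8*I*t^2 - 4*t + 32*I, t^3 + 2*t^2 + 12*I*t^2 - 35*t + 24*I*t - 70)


(1) = gcd(p*(p - 5), (p - 5)*(p - 2)) = p - 5
(2) = gcd((y - 3)*(y + 5), (y - 5)*(y - 1)) = 1
(3) = gcd((s - 6)*(s - 1/3), (s - 6)*(s - 3)) = s - 6
(4) = m^2 - 4*m
(5) = t + 2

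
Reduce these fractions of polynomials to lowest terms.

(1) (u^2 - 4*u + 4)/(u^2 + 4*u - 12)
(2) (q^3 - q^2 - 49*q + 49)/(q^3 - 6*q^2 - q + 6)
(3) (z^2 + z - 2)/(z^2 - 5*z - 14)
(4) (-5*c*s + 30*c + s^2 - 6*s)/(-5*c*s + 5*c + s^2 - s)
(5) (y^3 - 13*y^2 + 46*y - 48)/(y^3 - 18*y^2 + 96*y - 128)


(1) = (u - 2)/(u + 6)
(2) = (q^2 - 49)/(q^2 - 5*q - 6)
(3) = (z - 1)/(z - 7)
(4) = (s - 6)/(s - 1)
(5) = (y - 3)/(y - 8)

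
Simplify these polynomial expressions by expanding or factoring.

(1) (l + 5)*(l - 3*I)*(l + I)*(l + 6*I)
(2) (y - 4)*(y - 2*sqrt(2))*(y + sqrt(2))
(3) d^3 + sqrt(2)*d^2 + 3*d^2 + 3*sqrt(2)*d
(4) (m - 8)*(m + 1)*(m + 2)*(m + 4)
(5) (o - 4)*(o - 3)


(1) = l^4 + 5*l^3 + 4*I*l^3 + 15*l^2 + 20*I*l^2 + 75*l + 18*I*l + 90*I
(2) = y^3 - 4*y^2 - sqrt(2)*y^2 - 4*y + 4*sqrt(2)*y + 16
(3) = d*(d + 3)*(d + sqrt(2))
(4) = m^4 - m^3 - 42*m^2 - 104*m - 64
(5) = o^2 - 7*o + 12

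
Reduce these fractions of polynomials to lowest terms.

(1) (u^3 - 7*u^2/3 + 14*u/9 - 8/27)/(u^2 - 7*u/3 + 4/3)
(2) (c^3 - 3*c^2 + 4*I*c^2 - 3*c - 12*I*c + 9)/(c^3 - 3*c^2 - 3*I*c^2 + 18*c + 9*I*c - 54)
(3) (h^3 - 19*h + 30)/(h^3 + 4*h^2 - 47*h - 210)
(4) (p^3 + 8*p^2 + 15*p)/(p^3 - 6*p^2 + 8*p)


(1) = (9*u^2 - 9*u + 2)/(9*u - 9)
(2) = (c + I)/(c - 6*I)
(3) = (h^2 - 5*h + 6)/(h^2 - h - 42)
(4) = (p^2 + 8*p + 15)/(p^2 - 6*p + 8)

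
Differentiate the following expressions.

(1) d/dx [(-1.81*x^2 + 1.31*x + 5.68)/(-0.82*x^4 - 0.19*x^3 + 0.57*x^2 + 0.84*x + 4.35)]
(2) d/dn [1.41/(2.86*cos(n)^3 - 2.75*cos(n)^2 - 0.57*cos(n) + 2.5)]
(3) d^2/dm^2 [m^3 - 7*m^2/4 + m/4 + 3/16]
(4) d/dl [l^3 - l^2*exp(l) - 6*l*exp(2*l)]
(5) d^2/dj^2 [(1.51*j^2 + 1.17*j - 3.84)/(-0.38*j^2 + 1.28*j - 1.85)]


(1) = (-2.9684*x^5 + 2.8787*x^4 + 19.1282*x^3 + 0.9705*x^2 - 22.2222*x + 0.9273)/(0.6724*x^8 + 0.3116*x^7 - 0.8987*x^6 - 1.5942*x^5 - 7.1283*x^4 - 0.6954*x^3 + 5.6646*x^2 + 7.308*x + 18.9225)
(2) = (12.0978*cos(n)^2 - 7.755*cos(n) - 0.8037)*sin(n)/(2.86*cos(n)^3 - 2.75*cos(n)^2 - 0.57*cos(n) + 2.5)^2
(3) = 6*m - 7/2
(4) = -l^2*exp(l) + 3*l^2 - 12*l*exp(2*l) - 2*l*exp(l) - 6*exp(2*l)
(5) = (-1.806824*j^3 + 9.696156*j^2 - 6.271596*j - 8.693198)/(0.054872*j^6 - 0.554496*j^5 + 2.669196*j^4 - 7.496192*j^3 + 12.99477*j^2 - 13.1424*j + 6.331625)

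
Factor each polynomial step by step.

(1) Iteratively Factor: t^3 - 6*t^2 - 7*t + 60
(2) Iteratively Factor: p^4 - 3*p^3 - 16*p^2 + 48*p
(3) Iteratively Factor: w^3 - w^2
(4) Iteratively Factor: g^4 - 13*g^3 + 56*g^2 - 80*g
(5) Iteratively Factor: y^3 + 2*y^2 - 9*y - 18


(1) = (t - 5)*(t^2 - t - 12) = (t - 5)*(t - 4)*(t + 3)
(2) = (p)*(p^3 - 3*p^2 - 16*p + 48) = p*(p + 4)*(p^2 - 7*p + 12) = p*(p - 4)*(p + 4)*(p - 3)
(3) = (w - 1)*(w^2) = w*(w - 1)*(w)
(4) = (g - 4)*(g^3 - 9*g^2 + 20*g) = g*(g - 4)*(g^2 - 9*g + 20) = g*(g - 5)*(g - 4)*(g - 4)
(5) = (y - 3)*(y^2 + 5*y + 6) = (y - 3)*(y + 2)*(y + 3)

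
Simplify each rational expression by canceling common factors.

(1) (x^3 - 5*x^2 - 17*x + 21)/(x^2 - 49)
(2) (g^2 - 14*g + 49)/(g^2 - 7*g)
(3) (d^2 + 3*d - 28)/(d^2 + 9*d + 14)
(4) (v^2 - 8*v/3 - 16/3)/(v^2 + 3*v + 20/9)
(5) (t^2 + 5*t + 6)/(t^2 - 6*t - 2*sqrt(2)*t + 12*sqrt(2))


(1) = (x^2 + 2*x - 3)/(x + 7)
(2) = (g - 7)/g
(3) = (d - 4)/(d + 2)
(4) = (3*v - 12)/(3*v + 5)
(5) = (t^2 + 5*t + 6)/(t^2 + t*(-6 - 2*sqrt(2)) + 12*sqrt(2))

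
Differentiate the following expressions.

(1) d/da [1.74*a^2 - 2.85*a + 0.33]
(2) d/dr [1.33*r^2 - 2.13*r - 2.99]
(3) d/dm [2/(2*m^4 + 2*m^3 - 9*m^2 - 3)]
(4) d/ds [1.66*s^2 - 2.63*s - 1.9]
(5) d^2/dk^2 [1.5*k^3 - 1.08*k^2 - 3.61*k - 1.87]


(1) = 3.48*a - 2.85
(2) = 2.66*r - 2.13
(3) = 4*m*(-4*m^2 - 3*m + 9)/(2*m^4 + 2*m^3 - 9*m^2 - 3)^2
(4) = 3.32*s - 2.63
(5) = 9.0*k - 2.16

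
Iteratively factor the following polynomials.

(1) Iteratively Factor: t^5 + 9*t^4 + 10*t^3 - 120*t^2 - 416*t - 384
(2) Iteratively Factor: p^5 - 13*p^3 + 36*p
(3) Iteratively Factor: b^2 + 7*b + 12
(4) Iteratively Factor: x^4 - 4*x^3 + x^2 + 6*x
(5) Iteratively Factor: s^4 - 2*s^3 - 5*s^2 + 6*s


(1) = (t + 4)*(t^4 + 5*t^3 - 10*t^2 - 80*t - 96) = (t + 3)*(t + 4)*(t^3 + 2*t^2 - 16*t - 32) = (t + 3)*(t + 4)^2*(t^2 - 2*t - 8) = (t - 4)*(t + 3)*(t + 4)^2*(t + 2)
(2) = (p)*(p^4 - 13*p^2 + 36) = p*(p - 3)*(p^3 + 3*p^2 - 4*p - 12) = p*(p - 3)*(p - 2)*(p^2 + 5*p + 6) = p*(p - 3)*(p - 2)*(p + 2)*(p + 3)
(3) = (b + 4)*(b + 3)
(4) = (x + 1)*(x^3 - 5*x^2 + 6*x) = x*(x + 1)*(x^2 - 5*x + 6) = x*(x - 2)*(x + 1)*(x - 3)
(5) = (s - 1)*(s^3 - s^2 - 6*s) = (s - 1)*(s + 2)*(s^2 - 3*s) = s*(s - 1)*(s + 2)*(s - 3)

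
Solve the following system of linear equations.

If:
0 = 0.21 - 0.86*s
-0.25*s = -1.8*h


Then:
h = 0.03
s = 0.24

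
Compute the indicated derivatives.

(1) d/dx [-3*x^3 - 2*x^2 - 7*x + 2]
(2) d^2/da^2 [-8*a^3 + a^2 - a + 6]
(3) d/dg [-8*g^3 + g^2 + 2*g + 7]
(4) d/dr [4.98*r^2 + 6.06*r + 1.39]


(1) = -9*x^2 - 4*x - 7
(2) = 2 - 48*a
(3) = -24*g^2 + 2*g + 2
(4) = 9.96*r + 6.06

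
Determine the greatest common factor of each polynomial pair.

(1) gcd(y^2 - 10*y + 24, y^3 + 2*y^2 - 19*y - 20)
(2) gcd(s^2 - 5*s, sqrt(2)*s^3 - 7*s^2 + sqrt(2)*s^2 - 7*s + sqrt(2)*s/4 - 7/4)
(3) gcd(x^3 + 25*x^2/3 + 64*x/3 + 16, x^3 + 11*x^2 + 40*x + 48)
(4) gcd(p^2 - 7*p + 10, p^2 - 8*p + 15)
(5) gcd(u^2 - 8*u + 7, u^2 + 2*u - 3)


(1) = gcd((y - 6)*(y - 4), (y - 4)*(y + 1)*(y + 5)) = y - 4
(2) = 1
(3) = x^2 + 7*x + 12
(4) = p - 5
(5) = gcd((u - 7)*(u - 1), (u - 1)*(u + 3)) = u - 1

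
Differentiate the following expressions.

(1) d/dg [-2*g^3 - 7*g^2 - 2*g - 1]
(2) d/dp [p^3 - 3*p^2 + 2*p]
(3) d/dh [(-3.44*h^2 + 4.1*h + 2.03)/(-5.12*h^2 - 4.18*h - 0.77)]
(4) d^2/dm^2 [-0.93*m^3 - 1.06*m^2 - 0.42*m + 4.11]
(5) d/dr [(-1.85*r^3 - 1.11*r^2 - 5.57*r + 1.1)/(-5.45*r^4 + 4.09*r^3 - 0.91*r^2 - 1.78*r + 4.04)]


(1) = -6*g^2 - 14*g - 2
(2) = 3*p^2 - 6*p + 2
(3) = (35.3712*h^2 + 26.0848*h + 5.3284)/(26.2144*h^4 + 42.8032*h^3 + 25.3572*h^2 + 6.4372*h + 0.5929)
(4) = -5.58*m - 2.12
(5) = (-10.0825*r^6 - 12.099*r^5 - 84.8461*r^4 + 76.1286*r^3 - 39.0119*r^2 - 6.9668*r - 20.5448)/(29.7025*r^8 - 44.581*r^7 + 26.6471*r^6 + 11.9582*r^5 - 57.7683*r^4 + 36.2868*r^3 - 4.1844*r^2 - 14.3824*r + 16.3216)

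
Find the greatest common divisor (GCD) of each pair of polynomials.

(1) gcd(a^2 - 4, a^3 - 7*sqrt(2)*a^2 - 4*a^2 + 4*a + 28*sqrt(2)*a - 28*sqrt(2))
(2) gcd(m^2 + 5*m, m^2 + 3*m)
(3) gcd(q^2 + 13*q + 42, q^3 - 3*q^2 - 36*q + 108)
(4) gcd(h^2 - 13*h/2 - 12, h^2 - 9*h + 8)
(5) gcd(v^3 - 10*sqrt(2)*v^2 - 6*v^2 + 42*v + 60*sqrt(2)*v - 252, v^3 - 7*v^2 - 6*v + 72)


(1) = gcd((a - 2)*(a + 2), (a - 2)^2*(a - 7*sqrt(2))) = a - 2
(2) = gcd(m*(m + 5), m*(m + 3)) = m
(3) = gcd((q + 6)*(q + 7), (q - 6)*(q - 3)*(q + 6)) = q + 6
(4) = gcd((h - 8)*(h + 3/2), (h - 8)*(h - 1)) = h - 8
(5) = v - 6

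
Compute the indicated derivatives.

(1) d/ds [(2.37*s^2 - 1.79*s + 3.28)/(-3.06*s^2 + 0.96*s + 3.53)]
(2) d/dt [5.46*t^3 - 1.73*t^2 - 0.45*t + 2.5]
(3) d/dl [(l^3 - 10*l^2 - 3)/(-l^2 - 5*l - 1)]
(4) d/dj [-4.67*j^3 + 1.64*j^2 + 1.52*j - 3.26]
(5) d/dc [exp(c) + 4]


(1) = (-3.2022*s^2 + 36.8058*s - 9.4675)/(9.3636*s^4 - 5.8752*s^3 - 20.682*s^2 + 6.7776*s + 12.4609)
(2) = 16.38*t^2 - 3.46*t - 0.45
(3) = (-l^4 - 10*l^3 + 47*l^2 + 14*l - 15)/(l^4 + 10*l^3 + 27*l^2 + 10*l + 1)
(4) = -14.01*j^2 + 3.28*j + 1.52
(5) = exp(c)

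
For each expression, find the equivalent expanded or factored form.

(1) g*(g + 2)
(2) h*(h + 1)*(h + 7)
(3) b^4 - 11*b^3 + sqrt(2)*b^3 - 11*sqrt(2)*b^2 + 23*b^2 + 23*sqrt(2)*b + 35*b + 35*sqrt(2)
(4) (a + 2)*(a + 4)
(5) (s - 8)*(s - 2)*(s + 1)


(1) = g^2 + 2*g
(2) = h^3 + 8*h^2 + 7*h
(3) = (b - 7)*(b - 5)*(b + 1)*(b + sqrt(2))
(4) = a^2 + 6*a + 8
(5) = s^3 - 9*s^2 + 6*s + 16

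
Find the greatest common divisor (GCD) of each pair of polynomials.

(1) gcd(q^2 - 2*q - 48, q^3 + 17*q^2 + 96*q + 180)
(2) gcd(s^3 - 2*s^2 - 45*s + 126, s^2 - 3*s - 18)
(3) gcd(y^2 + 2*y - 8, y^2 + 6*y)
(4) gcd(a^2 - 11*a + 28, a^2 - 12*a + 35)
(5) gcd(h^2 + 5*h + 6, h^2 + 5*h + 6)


(1) = q + 6
(2) = gcd((s - 6)*(s - 3)*(s + 7), (s - 6)*(s + 3)) = s - 6
(3) = 1
(4) = a - 7
(5) = gcd((h + 2)*(h + 3), (h + 2)*(h + 3)) = h^2 + 5*h + 6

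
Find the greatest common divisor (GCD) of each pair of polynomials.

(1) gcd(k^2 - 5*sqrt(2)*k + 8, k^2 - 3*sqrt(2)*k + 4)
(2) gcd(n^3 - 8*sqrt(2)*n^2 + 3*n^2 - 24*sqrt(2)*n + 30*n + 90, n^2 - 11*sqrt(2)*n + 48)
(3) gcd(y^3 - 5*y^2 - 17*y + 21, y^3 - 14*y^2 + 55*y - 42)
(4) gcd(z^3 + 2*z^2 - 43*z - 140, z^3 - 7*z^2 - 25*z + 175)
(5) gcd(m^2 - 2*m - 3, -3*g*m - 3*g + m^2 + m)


(1) = k - sqrt(2)
(2) = n - 3*sqrt(2)
(3) = gcd((y - 7)*(y - 1)*(y + 3), (y - 7)*(y - 6)*(y - 1)) = y^2 - 8*y + 7
(4) = z^2 - 2*z - 35
(5) = gcd((m - 3)*(m + 1), (-3*g + m)*(m + 1)) = m + 1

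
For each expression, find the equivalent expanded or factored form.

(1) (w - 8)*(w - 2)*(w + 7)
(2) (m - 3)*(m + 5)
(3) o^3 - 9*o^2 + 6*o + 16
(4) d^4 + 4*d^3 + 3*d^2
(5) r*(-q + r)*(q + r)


(1) = w^3 - 3*w^2 - 54*w + 112
(2) = m^2 + 2*m - 15
(3) = (o - 8)*(o - 2)*(o + 1)
(4) = d^2*(d + 1)*(d + 3)
(5) = -q^2*r + r^3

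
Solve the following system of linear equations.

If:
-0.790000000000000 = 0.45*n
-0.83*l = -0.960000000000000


Then:
l = 1.16
n = -1.76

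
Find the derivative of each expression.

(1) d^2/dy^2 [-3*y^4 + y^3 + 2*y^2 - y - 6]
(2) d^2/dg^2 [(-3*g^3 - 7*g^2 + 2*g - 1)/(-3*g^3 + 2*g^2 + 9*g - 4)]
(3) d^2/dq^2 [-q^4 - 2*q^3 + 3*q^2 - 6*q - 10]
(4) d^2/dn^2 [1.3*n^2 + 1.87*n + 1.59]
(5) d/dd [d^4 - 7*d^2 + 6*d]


(1) = -36*y^2 + 6*y + 4
(2) = 2*(81*g^6 + 189*g^5 + 441*g^4 - 557*g^3 - 81*g^2 + 114*g + 129)/(27*g^9 - 54*g^8 - 207*g^7 + 424*g^6 + 477*g^5 - 1086*g^4 - 153*g^3 + 876*g^2 - 432*g + 64)
(3) = -12*q^2 - 12*q + 6
(4) = 2.60000000000000
(5) = 4*d^3 - 14*d + 6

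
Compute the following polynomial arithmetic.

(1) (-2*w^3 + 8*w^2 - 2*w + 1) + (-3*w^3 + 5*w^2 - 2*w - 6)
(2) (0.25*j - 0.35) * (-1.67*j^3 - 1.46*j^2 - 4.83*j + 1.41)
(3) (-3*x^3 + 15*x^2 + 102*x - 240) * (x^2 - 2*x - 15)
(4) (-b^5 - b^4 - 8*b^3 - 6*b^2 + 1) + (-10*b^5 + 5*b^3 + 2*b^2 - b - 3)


(1) = -5*w^3 + 13*w^2 - 4*w - 5
(2) = -0.4175*j^4 + 0.2195*j^3 - 0.6965*j^2 + 2.043*j - 0.4935
(3) = -3*x^5 + 21*x^4 + 117*x^3 - 669*x^2 - 1050*x + 3600
(4) = -11*b^5 - b^4 - 3*b^3 - 4*b^2 - b - 2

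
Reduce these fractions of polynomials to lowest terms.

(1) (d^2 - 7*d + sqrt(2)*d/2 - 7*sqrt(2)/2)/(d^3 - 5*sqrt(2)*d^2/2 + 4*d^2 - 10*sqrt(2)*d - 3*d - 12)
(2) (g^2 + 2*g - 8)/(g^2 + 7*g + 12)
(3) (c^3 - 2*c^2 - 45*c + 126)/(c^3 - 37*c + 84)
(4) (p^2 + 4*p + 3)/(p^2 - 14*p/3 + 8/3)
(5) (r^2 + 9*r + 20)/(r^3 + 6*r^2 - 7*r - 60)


(1) = (4*d - 28)/(4*d^2 + d*(16 - 12*sqrt(2)) - 48*sqrt(2))
(2) = (g - 2)/(g + 3)
(3) = (c - 6)/(c - 4)
(4) = (3*p^2 + 12*p + 9)/(3*p^2 - 14*p + 8)
(5) = 1/(r - 3)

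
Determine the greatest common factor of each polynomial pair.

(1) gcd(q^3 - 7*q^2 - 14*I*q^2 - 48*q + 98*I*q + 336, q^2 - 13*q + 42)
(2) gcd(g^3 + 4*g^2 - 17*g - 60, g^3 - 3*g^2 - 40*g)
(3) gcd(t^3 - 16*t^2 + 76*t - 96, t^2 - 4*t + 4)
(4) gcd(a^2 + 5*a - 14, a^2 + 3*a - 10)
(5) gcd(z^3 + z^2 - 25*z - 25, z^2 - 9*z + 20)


(1) = q - 7
(2) = gcd((g - 4)*(g + 3)*(g + 5), g*(g - 8)*(g + 5)) = g + 5
(3) = t - 2
(4) = gcd((a - 2)*(a + 7), (a - 2)*(a + 5)) = a - 2
(5) = z - 5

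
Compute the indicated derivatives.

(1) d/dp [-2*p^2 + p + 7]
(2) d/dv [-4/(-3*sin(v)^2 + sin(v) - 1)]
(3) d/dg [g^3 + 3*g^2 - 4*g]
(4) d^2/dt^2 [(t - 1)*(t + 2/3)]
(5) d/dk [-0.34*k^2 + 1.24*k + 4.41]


(1) = 1 - 4*p
(2) = 4*(1 - 6*sin(v))*cos(v)/(3*sin(v)^2 - sin(v) + 1)^2
(3) = 3*g^2 + 6*g - 4
(4) = 2
(5) = 1.24 - 0.68*k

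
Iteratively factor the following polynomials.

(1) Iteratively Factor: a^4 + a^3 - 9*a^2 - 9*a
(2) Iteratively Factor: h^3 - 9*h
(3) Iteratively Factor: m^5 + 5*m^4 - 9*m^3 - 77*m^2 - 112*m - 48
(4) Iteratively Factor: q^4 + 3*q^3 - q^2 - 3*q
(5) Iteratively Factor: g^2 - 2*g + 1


(1) = (a - 3)*(a^3 + 4*a^2 + 3*a) = a*(a - 3)*(a^2 + 4*a + 3) = a*(a - 3)*(a + 3)*(a + 1)
(2) = (h - 3)*(h^2 + 3*h) = h*(h - 3)*(h + 3)
(3) = (m - 4)*(m^4 + 9*m^3 + 27*m^2 + 31*m + 12) = (m - 4)*(m + 4)*(m^3 + 5*m^2 + 7*m + 3) = (m - 4)*(m + 1)*(m + 4)*(m^2 + 4*m + 3) = (m - 4)*(m + 1)*(m + 3)*(m + 4)*(m + 1)
(4) = (q + 3)*(q^3 - q) = (q - 1)*(q + 3)*(q^2 + q) = q*(q - 1)*(q + 3)*(q + 1)
(5) = (g - 1)*(g - 1)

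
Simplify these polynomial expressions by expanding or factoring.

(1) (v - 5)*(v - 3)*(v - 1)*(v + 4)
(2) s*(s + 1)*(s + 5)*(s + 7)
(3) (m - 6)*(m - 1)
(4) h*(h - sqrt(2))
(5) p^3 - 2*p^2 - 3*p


(1) = v^4 - 5*v^3 - 13*v^2 + 77*v - 60
(2) = s^4 + 13*s^3 + 47*s^2 + 35*s
(3) = m^2 - 7*m + 6
(4) = h^2 - sqrt(2)*h
(5) = p*(p - 3)*(p + 1)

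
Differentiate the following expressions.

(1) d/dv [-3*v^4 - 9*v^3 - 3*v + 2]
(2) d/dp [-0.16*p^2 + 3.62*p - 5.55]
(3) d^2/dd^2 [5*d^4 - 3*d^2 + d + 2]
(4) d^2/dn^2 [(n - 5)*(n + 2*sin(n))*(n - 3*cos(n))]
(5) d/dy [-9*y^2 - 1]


(1) = -12*v^3 - 27*v^2 - 3
(2) = 3.62 - 0.32*p
(3) = 60*d^2 - 6
(4) = -2*n^2*sin(n) + 3*n^2*cos(n) + 22*n*sin(n) + 12*n*sin(2*n) - 7*n*cos(n) + 6*n - 60*sin(2*n) - 26*sqrt(2)*sin(n + pi/4) - 12*cos(2*n) - 10
(5) = -18*y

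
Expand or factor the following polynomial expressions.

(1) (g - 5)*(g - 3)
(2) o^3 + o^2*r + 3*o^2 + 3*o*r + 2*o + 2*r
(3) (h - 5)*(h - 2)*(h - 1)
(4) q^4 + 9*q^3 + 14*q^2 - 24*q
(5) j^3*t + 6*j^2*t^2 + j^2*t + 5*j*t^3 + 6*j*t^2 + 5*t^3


(1) = g^2 - 8*g + 15
(2) = (o + 1)*(o + 2)*(o + r)
(3) = h^3 - 8*h^2 + 17*h - 10
(4) = q*(q - 1)*(q + 4)*(q + 6)
(5) = (j + t)*(j + 5*t)*(j*t + t)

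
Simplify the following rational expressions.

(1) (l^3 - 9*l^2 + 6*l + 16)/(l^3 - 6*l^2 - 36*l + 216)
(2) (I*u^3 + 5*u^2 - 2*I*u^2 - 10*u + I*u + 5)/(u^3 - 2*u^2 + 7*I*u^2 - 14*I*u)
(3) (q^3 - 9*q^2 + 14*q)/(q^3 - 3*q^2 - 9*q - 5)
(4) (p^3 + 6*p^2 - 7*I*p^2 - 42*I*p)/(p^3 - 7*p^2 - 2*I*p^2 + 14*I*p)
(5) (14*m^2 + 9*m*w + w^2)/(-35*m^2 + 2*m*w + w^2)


(1) = (l^3 - 9*l^2 + 6*l + 16)/(l^3 - 6*l^2 - 36*l + 216)
(2) = (I*u^3 + u^2*(5 - 2*I) + u*(-10 + I) + 5)/(u^3 + u^2*(-2 + 7*I) - 14*I*u)
(3) = (q^3 - 9*q^2 + 14*q)/(q^3 - 3*q^2 - 9*q - 5)
(4) = (p^2 + p*(6 - 7*I) - 42*I)/(p^2 + p*(-7 - 2*I) + 14*I)
(5) = (2*m + w)/(-5*m + w)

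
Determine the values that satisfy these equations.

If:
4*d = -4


Then:
d = -1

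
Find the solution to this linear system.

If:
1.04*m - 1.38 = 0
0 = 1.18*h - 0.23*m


Then:
h = 0.26
m = 1.33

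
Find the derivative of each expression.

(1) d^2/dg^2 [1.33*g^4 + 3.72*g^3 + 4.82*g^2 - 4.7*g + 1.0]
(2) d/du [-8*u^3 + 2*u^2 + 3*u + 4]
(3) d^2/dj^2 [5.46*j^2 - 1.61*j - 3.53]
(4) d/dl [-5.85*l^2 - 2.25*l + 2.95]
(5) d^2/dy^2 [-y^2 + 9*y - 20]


(1) = 15.96*g^2 + 22.32*g + 9.64
(2) = -24*u^2 + 4*u + 3
(3) = 10.9200000000000
(4) = -11.7*l - 2.25
(5) = -2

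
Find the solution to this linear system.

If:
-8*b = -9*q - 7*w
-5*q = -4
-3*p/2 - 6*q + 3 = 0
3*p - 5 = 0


Then:
No Solution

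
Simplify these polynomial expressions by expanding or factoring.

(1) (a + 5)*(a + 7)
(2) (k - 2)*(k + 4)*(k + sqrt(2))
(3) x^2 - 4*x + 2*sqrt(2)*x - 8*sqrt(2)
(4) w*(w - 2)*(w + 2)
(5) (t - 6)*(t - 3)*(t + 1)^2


(1) = a^2 + 12*a + 35
(2) = k^3 + sqrt(2)*k^2 + 2*k^2 - 8*k + 2*sqrt(2)*k - 8*sqrt(2)
(3) = (x - 4)*(x + 2*sqrt(2))
(4) = w^3 - 4*w
(5) = t^4 - 7*t^3 + t^2 + 27*t + 18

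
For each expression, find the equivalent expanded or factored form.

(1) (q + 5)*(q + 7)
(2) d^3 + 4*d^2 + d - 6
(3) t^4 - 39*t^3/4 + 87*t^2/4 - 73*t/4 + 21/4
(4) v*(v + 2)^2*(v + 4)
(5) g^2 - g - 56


(1) = q^2 + 12*q + 35
(2) = (d - 1)*(d + 2)*(d + 3)
(3) = (t - 7)*(t - 1)^2*(t - 3/4)
(4) = v^4 + 8*v^3 + 20*v^2 + 16*v
(5) = (g - 8)*(g + 7)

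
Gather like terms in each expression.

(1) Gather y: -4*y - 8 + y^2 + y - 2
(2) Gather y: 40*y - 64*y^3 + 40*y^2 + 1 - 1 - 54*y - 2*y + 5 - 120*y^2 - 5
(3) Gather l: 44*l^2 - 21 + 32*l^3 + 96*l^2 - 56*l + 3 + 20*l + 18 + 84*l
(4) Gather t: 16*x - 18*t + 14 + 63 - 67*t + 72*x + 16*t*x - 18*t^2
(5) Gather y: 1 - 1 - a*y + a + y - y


(1) = y^2 - 3*y - 10
(2) = -64*y^3 - 80*y^2 - 16*y
(3) = 32*l^3 + 140*l^2 + 48*l
(4) = -18*t^2 + t*(16*x - 85) + 88*x + 77
(5) = -a*y + a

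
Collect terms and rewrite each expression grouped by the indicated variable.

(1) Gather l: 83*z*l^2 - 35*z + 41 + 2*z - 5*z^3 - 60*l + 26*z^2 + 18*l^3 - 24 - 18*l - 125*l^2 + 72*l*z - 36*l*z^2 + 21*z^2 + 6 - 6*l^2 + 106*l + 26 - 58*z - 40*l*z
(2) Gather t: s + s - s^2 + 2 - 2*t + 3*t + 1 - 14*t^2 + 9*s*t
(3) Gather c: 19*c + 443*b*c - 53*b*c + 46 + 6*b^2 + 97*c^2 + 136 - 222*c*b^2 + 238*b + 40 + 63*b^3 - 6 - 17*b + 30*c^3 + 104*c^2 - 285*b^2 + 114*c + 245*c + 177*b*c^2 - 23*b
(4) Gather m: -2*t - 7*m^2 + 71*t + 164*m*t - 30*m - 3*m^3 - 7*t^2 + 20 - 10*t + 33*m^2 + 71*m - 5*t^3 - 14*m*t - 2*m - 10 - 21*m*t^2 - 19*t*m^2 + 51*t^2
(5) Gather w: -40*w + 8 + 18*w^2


(1) = 18*l^3 + l^2*(83*z - 131) + l*(-36*z^2 + 32*z + 28) - 5*z^3 + 47*z^2 - 91*z + 49
(2) = -s^2 + 2*s - 14*t^2 + t*(9*s + 1) + 3
(3) = 63*b^3 - 279*b^2 + 198*b + 30*c^3 + c^2*(177*b + 201) + c*(-222*b^2 + 390*b + 378) + 216
(4) = -3*m^3 + m^2*(26 - 19*t) + m*(-21*t^2 + 150*t + 39) - 5*t^3 + 44*t^2 + 59*t + 10
(5) = 18*w^2 - 40*w + 8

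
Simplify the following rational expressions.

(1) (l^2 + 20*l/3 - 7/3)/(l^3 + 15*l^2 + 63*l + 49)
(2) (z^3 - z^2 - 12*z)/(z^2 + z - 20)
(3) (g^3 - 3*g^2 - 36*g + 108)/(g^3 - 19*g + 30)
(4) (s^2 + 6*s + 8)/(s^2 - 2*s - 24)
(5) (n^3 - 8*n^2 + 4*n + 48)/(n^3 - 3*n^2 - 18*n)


(1) = (3*l - 1)/(3*l^2 + 24*l + 21)
(2) = (z^2 + 3*z)/(z + 5)
(3) = (g^2 - 36)/(g^2 + 3*g - 10)
(4) = (s + 2)/(s - 6)
(5) = (n^2 - 2*n - 8)/(n^2 + 3*n)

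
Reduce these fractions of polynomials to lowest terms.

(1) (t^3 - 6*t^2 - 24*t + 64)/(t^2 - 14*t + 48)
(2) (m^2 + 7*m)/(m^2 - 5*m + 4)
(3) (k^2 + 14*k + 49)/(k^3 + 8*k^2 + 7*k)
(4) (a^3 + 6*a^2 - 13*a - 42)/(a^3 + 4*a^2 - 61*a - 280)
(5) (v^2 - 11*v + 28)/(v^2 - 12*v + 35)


(1) = (t^2 + 2*t - 8)/(t - 6)
(2) = (m^2 + 7*m)/(m^2 - 5*m + 4)
(3) = (k + 7)/(k^2 + k)
(4) = (a^2 - a - 6)/(a^2 - 3*a - 40)
(5) = (v - 4)/(v - 5)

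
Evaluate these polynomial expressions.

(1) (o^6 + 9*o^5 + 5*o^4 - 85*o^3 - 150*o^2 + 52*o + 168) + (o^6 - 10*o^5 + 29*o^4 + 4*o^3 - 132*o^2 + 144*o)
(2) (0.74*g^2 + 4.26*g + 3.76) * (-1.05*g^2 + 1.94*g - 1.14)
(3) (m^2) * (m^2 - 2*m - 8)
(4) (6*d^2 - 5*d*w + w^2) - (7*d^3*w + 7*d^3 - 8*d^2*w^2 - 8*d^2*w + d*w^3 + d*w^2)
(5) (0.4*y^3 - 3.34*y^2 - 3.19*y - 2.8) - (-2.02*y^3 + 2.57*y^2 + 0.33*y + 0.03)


(1) = 2*o^6 - o^5 + 34*o^4 - 81*o^3 - 282*o^2 + 196*o + 168
(2) = -0.777*g^4 - 3.0374*g^3 + 3.4728*g^2 + 2.438*g - 4.2864
(3) = m^4 - 2*m^3 - 8*m^2
(4) = -7*d^3*w - 7*d^3 + 8*d^2*w^2 + 8*d^2*w + 6*d^2 - d*w^3 - d*w^2 - 5*d*w + w^2
(5) = 2.42*y^3 - 5.91*y^2 - 3.52*y - 2.83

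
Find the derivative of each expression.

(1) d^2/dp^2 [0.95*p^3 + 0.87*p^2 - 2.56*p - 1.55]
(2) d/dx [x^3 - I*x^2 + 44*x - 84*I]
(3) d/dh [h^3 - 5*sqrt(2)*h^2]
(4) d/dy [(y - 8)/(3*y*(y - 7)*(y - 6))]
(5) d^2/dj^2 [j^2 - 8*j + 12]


(1) = 5.7*p + 1.74
(2) = 3*x^2 - 2*I*x + 44
(3) = h*(3*h - 10*sqrt(2))
(4) = (-2*y^3 + 37*y^2 - 208*y + 336)/(3*y^2*(y^4 - 26*y^3 + 253*y^2 - 1092*y + 1764))
(5) = 2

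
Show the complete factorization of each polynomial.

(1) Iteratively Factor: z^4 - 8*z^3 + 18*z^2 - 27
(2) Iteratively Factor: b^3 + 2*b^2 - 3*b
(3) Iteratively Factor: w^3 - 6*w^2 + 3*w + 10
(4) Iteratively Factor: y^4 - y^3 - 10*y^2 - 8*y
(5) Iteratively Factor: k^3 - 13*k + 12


(1) = (z + 1)*(z^3 - 9*z^2 + 27*z - 27) = (z - 3)*(z + 1)*(z^2 - 6*z + 9) = (z - 3)^2*(z + 1)*(z - 3)
(2) = (b + 3)*(b^2 - b) = (b - 1)*(b + 3)*(b)
(3) = (w - 5)*(w^2 - w - 2) = (w - 5)*(w - 2)*(w + 1)
(4) = (y)*(y^3 - y^2 - 10*y - 8) = y*(y - 4)*(y^2 + 3*y + 2) = y*(y - 4)*(y + 1)*(y + 2)
(5) = (k + 4)*(k^2 - 4*k + 3) = (k - 1)*(k + 4)*(k - 3)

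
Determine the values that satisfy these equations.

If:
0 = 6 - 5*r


Then:
r = 6/5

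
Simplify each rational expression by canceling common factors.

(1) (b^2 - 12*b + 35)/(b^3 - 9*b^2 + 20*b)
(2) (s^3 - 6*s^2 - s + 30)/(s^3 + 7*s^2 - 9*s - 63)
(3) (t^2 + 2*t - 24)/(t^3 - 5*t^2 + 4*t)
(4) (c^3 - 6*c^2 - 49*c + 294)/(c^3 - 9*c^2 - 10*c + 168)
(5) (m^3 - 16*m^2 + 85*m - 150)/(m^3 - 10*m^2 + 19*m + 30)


(1) = (b - 7)/(b^2 - 4*b)
(2) = (s^2 - 3*s - 10)/(s^2 + 10*s + 21)
(3) = (t + 6)/(t^2 - t)
(4) = (c + 7)/(c + 4)
(5) = (m - 5)/(m + 1)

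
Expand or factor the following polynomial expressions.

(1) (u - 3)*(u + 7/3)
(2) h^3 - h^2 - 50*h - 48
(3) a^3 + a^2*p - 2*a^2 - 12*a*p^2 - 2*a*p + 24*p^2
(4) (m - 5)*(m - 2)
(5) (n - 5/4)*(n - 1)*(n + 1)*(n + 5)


(1) = u^2 - 2*u/3 - 7
(2) = (h - 8)*(h + 1)*(h + 6)
(3) = (a - 2)*(a - 3*p)*(a + 4*p)
(4) = m^2 - 7*m + 10
(5) = n^4 + 15*n^3/4 - 29*n^2/4 - 15*n/4 + 25/4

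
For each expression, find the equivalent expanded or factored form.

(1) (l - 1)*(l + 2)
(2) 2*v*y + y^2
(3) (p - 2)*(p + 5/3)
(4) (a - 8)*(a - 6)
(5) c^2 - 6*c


(1) = l^2 + l - 2
(2) = y*(2*v + y)
(3) = p^2 - p/3 - 10/3
(4) = a^2 - 14*a + 48
(5) = c*(c - 6)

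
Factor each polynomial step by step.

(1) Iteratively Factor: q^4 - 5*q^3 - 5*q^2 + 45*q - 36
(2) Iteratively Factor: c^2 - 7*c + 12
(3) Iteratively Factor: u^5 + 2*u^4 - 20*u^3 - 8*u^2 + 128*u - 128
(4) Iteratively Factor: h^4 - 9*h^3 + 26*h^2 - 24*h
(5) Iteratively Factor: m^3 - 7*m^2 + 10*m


(1) = (q + 3)*(q^3 - 8*q^2 + 19*q - 12) = (q - 4)*(q + 3)*(q^2 - 4*q + 3) = (q - 4)*(q - 1)*(q + 3)*(q - 3)
(2) = (c - 3)*(c - 4)
(3) = (u + 4)*(u^4 - 2*u^3 - 12*u^2 + 40*u - 32) = (u - 2)*(u + 4)*(u^3 - 12*u + 16) = (u - 2)*(u + 4)^2*(u^2 - 4*u + 4) = (u - 2)^2*(u + 4)^2*(u - 2)
(4) = (h)*(h^3 - 9*h^2 + 26*h - 24) = h*(h - 3)*(h^2 - 6*h + 8) = h*(h - 3)*(h - 2)*(h - 4)
(5) = (m)*(m^2 - 7*m + 10) = m*(m - 5)*(m - 2)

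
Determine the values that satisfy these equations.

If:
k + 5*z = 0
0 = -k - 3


Then:
k = -3
z = 3/5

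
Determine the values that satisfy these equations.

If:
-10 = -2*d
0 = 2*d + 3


Then:
No Solution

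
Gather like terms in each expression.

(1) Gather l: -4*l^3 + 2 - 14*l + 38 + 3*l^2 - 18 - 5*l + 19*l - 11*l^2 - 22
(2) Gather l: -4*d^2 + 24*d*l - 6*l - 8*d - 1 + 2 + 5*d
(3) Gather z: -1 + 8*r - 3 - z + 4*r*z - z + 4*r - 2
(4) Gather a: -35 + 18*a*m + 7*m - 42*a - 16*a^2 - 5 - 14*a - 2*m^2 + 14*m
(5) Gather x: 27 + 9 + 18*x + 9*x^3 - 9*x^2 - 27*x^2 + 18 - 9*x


(1) = -4*l^3 - 8*l^2
(2) = -4*d^2 - 3*d + l*(24*d - 6) + 1
(3) = 12*r + z*(4*r - 2) - 6
(4) = -16*a^2 + a*(18*m - 56) - 2*m^2 + 21*m - 40
(5) = 9*x^3 - 36*x^2 + 9*x + 54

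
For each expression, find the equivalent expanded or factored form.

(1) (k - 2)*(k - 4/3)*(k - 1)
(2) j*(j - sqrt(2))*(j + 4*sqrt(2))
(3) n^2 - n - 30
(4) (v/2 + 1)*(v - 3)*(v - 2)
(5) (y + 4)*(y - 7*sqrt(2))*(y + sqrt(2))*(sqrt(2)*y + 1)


(1) = k^3 - 13*k^2/3 + 6*k - 8/3
(2) = j^3 + 3*sqrt(2)*j^2 - 8*j
(3) = (n - 6)*(n + 5)
(4) = v^3/2 - 3*v^2/2 - 2*v + 6
(5) = sqrt(2)*y^4 - 11*y^3 + 4*sqrt(2)*y^3 - 44*y^2 - 20*sqrt(2)*y^2 - 80*sqrt(2)*y - 14*y - 56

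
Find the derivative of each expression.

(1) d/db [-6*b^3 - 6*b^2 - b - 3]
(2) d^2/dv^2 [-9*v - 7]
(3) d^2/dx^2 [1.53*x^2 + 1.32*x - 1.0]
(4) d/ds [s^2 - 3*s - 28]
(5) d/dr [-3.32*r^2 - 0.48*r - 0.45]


(1) = -18*b^2 - 12*b - 1
(2) = 0
(3) = 3.06000000000000
(4) = 2*s - 3
(5) = -6.64*r - 0.48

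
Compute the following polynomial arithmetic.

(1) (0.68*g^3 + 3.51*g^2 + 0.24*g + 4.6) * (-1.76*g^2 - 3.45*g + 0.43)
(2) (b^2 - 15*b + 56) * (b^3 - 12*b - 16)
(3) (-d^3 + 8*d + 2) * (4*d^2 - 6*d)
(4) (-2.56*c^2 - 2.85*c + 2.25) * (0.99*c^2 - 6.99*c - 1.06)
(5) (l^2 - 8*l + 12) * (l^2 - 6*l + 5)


(1) = -1.1968*g^5 - 8.5236*g^4 - 12.2395*g^3 - 7.4147*g^2 - 15.7668*g + 1.978
(2) = b^5 - 15*b^4 + 44*b^3 + 164*b^2 - 432*b - 896
(3) = -4*d^5 + 6*d^4 + 32*d^3 - 40*d^2 - 12*d
(4) = -2.5344*c^4 + 15.0729*c^3 + 24.8626*c^2 - 12.7065*c - 2.385
(5) = l^4 - 14*l^3 + 65*l^2 - 112*l + 60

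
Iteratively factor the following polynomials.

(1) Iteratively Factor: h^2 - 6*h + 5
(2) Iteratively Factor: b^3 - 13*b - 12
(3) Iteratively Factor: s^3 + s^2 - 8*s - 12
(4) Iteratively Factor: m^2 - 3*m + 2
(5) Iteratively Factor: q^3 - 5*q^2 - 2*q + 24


(1) = (h - 5)*(h - 1)
(2) = (b + 1)*(b^2 - b - 12) = (b + 1)*(b + 3)*(b - 4)
(3) = (s + 2)*(s^2 - s - 6) = (s - 3)*(s + 2)*(s + 2)
(4) = (m - 2)*(m - 1)
(5) = (q - 4)*(q^2 - q - 6) = (q - 4)*(q - 3)*(q + 2)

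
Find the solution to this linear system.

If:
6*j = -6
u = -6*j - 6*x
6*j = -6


Then:
j = -1
u = 6 - 6*x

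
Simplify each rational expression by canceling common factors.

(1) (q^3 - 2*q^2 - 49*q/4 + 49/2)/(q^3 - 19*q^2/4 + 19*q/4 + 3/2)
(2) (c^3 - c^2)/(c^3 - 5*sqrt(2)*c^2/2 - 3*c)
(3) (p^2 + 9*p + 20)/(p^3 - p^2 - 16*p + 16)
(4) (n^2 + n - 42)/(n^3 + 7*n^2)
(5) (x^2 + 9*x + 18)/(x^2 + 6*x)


(1) = (4*q^2 - 49)/(4*q^2 - 11*q - 3)
(2) = (2*c^2 - 2*c)/(2*c^2 - 5*sqrt(2)*c - 6)
(3) = (p + 5)/(p^2 - 5*p + 4)
(4) = (n - 6)/n^2
(5) = (x + 3)/x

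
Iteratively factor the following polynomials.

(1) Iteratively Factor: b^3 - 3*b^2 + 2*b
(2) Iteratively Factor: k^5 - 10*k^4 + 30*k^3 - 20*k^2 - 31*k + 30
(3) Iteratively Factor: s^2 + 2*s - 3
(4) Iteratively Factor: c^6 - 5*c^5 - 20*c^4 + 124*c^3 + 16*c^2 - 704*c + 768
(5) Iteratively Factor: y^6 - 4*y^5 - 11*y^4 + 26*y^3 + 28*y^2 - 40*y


(1) = (b)*(b^2 - 3*b + 2) = b*(b - 2)*(b - 1)
(2) = (k - 3)*(k^4 - 7*k^3 + 9*k^2 + 7*k - 10) = (k - 3)*(k - 2)*(k^3 - 5*k^2 - k + 5) = (k - 3)*(k - 2)*(k + 1)*(k^2 - 6*k + 5) = (k - 3)*(k - 2)*(k - 1)*(k + 1)*(k - 5)
(3) = (s + 3)*(s - 1)
(4) = (c - 4)*(c^5 - c^4 - 24*c^3 + 28*c^2 + 128*c - 192) = (c - 4)*(c + 4)*(c^4 - 5*c^3 - 4*c^2 + 44*c - 48) = (c - 4)^2*(c + 4)*(c^3 - c^2 - 8*c + 12) = (c - 4)^2*(c - 2)*(c + 4)*(c^2 + c - 6) = (c - 4)^2*(c - 2)^2*(c + 4)*(c + 3)
(5) = (y - 5)*(y^5 + y^4 - 6*y^3 - 4*y^2 + 8*y) = (y - 5)*(y + 2)*(y^4 - y^3 - 4*y^2 + 4*y) = (y - 5)*(y + 2)^2*(y^3 - 3*y^2 + 2*y) = y*(y - 5)*(y + 2)^2*(y^2 - 3*y + 2) = y*(y - 5)*(y - 2)*(y + 2)^2*(y - 1)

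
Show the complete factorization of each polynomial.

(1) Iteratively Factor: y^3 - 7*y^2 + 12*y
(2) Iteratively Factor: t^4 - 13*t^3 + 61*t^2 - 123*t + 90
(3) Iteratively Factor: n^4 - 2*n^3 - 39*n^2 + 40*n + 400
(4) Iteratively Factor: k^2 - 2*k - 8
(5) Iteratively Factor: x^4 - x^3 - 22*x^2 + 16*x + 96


(1) = (y)*(y^2 - 7*y + 12) = y*(y - 4)*(y - 3)
(2) = (t - 3)*(t^3 - 10*t^2 + 31*t - 30) = (t - 5)*(t - 3)*(t^2 - 5*t + 6) = (t - 5)*(t - 3)^2*(t - 2)
(3) = (n + 4)*(n^3 - 6*n^2 - 15*n + 100) = (n - 5)*(n + 4)*(n^2 - n - 20) = (n - 5)^2*(n + 4)*(n + 4)
(4) = (k - 4)*(k + 2)
(5) = (x - 3)*(x^3 + 2*x^2 - 16*x - 32) = (x - 4)*(x - 3)*(x^2 + 6*x + 8) = (x - 4)*(x - 3)*(x + 4)*(x + 2)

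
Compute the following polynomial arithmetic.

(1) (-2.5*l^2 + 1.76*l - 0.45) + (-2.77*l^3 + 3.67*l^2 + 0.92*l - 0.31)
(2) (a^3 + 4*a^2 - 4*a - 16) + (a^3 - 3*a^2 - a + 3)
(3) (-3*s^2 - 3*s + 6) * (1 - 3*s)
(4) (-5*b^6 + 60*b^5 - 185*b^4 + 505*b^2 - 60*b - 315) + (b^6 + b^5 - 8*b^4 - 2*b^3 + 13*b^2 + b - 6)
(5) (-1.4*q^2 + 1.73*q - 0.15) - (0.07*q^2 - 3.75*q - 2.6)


(1) = -2.77*l^3 + 1.17*l^2 + 2.68*l - 0.76
(2) = 2*a^3 + a^2 - 5*a - 13
(3) = 9*s^3 + 6*s^2 - 21*s + 6
(4) = -4*b^6 + 61*b^5 - 193*b^4 - 2*b^3 + 518*b^2 - 59*b - 321
(5) = -1.47*q^2 + 5.48*q + 2.45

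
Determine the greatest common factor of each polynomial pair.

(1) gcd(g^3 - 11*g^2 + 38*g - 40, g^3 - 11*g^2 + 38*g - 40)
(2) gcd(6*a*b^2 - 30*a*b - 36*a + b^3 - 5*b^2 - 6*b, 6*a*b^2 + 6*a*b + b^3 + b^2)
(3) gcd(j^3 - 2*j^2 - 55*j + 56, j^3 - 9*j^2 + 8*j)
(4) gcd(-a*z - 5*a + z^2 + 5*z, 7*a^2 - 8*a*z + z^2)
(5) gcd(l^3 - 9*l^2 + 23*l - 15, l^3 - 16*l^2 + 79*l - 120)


(1) = g^3 - 11*g^2 + 38*g - 40
(2) = 6*a*b + 6*a + b^2 + b
(3) = j^2 - 9*j + 8
(4) = gcd((-a + z)*(z + 5), (-7*a + z)*(-a + z)) = -a + z
(5) = l^2 - 8*l + 15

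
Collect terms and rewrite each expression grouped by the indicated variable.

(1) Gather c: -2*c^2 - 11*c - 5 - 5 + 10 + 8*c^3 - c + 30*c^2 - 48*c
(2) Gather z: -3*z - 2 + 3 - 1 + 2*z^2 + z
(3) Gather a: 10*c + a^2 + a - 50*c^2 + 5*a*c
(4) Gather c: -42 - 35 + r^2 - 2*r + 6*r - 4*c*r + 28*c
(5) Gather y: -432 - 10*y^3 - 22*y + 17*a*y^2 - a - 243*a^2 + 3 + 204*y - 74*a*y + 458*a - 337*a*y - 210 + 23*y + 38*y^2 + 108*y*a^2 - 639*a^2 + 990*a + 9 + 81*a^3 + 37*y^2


(1) = 8*c^3 + 28*c^2 - 60*c
(2) = 2*z^2 - 2*z
(3) = a^2 + a*(5*c + 1) - 50*c^2 + 10*c
(4) = c*(28 - 4*r) + r^2 + 4*r - 77
(5) = 81*a^3 - 882*a^2 + 1447*a - 10*y^3 + y^2*(17*a + 75) + y*(108*a^2 - 411*a + 205) - 630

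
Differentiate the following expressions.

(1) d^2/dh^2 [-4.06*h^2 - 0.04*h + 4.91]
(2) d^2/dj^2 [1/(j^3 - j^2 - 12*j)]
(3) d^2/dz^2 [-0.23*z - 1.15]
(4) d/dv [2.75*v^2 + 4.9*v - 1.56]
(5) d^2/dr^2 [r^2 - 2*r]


(1) = -8.12000000000000
(2) = 2*(j*(1 - 3*j)*(-j^2 + j + 12) - (-3*j^2 + 2*j + 12)^2)/(j^3*(-j^2 + j + 12)^3)
(3) = 0
(4) = 5.5*v + 4.9
(5) = 2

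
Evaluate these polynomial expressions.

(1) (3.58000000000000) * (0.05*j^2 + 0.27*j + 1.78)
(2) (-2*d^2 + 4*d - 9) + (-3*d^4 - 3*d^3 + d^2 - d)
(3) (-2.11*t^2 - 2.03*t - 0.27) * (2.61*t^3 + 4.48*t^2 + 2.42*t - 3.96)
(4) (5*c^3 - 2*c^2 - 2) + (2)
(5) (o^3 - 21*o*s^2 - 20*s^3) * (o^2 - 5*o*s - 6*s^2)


(1) = 0.179*j^2 + 0.9666*j + 6.3724
(2) = -3*d^4 - 3*d^3 - d^2 + 3*d - 9
(3) = -5.5071*t^5 - 14.7511*t^4 - 14.9053*t^3 + 2.2334*t^2 + 7.3854*t + 1.0692
(4) = 5*c^3 - 2*c^2
(5) = o^5 - 5*o^4*s - 27*o^3*s^2 + 85*o^2*s^3 + 226*o*s^4 + 120*s^5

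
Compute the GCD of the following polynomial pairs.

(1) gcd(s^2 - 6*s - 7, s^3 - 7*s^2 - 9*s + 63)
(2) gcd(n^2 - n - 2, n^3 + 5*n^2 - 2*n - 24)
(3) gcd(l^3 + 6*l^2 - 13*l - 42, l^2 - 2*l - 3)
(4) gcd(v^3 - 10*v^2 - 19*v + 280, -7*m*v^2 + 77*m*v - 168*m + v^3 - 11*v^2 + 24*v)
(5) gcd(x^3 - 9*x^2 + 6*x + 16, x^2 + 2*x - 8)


(1) = gcd((s - 7)*(s + 1), (s - 7)*(s - 3)*(s + 3)) = s - 7
(2) = gcd((n - 2)*(n + 1), (n - 2)*(n + 3)*(n + 4)) = n - 2
(3) = gcd((l - 3)*(l + 2)*(l + 7), (l - 3)*(l + 1)) = l - 3
(4) = v - 8
(5) = x - 2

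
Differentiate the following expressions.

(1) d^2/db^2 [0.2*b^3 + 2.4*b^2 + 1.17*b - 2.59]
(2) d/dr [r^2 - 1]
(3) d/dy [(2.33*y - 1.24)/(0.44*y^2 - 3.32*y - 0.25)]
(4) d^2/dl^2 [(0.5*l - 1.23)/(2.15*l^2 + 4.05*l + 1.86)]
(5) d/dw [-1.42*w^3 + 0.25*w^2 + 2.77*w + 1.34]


(1) = 1.2*b + 4.8
(2) = 2*r
(3) = (-1.0252*y^2 + 1.0912*y - 4.6993)/(0.1936*y^4 - 2.9216*y^3 + 10.8024*y^2 + 1.66*y + 0.0625)
(4) = ((1.239 - 6.45*l)*(2.15*l^2 + 4.05*l + 1.86) + (0.5*l - 1.23)*(4.3*l + 4.05)*(8.6*l + 8.1))/(2.15*l^2 + 4.05*l + 1.86)^3
(5) = -4.26*w^2 + 0.5*w + 2.77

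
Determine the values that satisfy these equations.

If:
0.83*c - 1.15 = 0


Then:
c = 1.39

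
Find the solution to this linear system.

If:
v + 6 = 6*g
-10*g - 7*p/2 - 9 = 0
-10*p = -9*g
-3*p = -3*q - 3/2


Then:
g = -180/263
p = -162/263
q = -587/526
v = -2658/263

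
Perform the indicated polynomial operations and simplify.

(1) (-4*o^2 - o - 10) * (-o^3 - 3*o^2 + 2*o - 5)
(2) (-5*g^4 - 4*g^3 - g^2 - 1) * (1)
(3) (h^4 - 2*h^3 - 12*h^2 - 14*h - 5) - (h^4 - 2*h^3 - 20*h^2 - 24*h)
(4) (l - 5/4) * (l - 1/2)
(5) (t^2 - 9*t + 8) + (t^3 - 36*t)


(1) = 4*o^5 + 13*o^4 + 5*o^3 + 48*o^2 - 15*o + 50
(2) = -5*g^4 - 4*g^3 - g^2 - 1
(3) = 8*h^2 + 10*h - 5
(4) = l^2 - 7*l/4 + 5/8
(5) = t^3 + t^2 - 45*t + 8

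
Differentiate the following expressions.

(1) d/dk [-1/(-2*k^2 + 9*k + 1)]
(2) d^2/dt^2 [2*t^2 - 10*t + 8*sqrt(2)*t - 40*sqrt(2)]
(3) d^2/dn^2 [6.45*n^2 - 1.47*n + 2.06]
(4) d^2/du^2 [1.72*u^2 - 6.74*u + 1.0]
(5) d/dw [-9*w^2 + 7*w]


(1) = (9 - 4*k)/(-2*k^2 + 9*k + 1)^2
(2) = 4
(3) = 12.9000000000000
(4) = 3.44000000000000
(5) = 7 - 18*w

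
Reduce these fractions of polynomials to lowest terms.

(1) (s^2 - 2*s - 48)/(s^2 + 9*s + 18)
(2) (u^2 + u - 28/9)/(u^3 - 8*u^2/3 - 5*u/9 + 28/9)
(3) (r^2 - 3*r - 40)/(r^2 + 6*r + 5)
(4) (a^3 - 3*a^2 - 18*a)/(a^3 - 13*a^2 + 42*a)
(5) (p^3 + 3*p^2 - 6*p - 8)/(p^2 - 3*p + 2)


(1) = (s - 8)/(s + 3)
(2) = (3*u + 7)/(3*u^2 - 4*u - 7)
(3) = (r - 8)/(r + 1)
(4) = (a + 3)/(a - 7)
(5) = (p^2 + 5*p + 4)/(p - 1)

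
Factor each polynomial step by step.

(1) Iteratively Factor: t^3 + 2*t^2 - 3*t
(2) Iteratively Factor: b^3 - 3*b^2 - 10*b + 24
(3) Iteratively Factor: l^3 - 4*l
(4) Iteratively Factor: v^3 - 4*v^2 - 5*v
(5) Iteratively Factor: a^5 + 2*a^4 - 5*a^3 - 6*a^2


(1) = (t - 1)*(t^2 + 3*t) = t*(t - 1)*(t + 3)
(2) = (b + 3)*(b^2 - 6*b + 8) = (b - 4)*(b + 3)*(b - 2)
(3) = (l - 2)*(l^2 + 2*l) = (l - 2)*(l + 2)*(l)
(4) = (v - 5)*(v^2 + v) = (v - 5)*(v + 1)*(v)
(5) = (a)*(a^4 + 2*a^3 - 5*a^2 - 6*a) = a^2*(a^3 + 2*a^2 - 5*a - 6) = a^2*(a + 1)*(a^2 + a - 6) = a^2*(a - 2)*(a + 1)*(a + 3)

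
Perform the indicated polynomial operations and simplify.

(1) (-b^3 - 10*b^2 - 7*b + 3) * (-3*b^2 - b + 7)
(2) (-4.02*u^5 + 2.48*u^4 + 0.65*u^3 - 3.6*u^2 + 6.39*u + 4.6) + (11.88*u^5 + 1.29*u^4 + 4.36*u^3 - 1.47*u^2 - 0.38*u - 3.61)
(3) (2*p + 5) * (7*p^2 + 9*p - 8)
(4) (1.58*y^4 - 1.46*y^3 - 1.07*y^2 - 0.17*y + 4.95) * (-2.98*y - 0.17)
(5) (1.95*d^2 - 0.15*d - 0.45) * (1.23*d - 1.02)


(1) = 3*b^5 + 31*b^4 + 24*b^3 - 72*b^2 - 52*b + 21
(2) = 7.86*u^5 + 3.77*u^4 + 5.01*u^3 - 5.07*u^2 + 6.01*u + 0.99
(3) = 14*p^3 + 53*p^2 + 29*p - 40
(4) = -4.7084*y^5 + 4.0822*y^4 + 3.4368*y^3 + 0.6885*y^2 - 14.7221*y - 0.8415
(5) = 2.3985*d^3 - 2.1735*d^2 - 0.4005*d + 0.459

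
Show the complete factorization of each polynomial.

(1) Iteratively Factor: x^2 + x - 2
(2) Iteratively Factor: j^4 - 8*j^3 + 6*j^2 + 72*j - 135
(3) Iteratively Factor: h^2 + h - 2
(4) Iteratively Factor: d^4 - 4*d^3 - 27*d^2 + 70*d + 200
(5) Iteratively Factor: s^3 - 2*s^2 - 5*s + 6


(1) = (x - 1)*(x + 2)
(2) = (j - 3)*(j^3 - 5*j^2 - 9*j + 45) = (j - 5)*(j - 3)*(j^2 - 9) = (j - 5)*(j - 3)^2*(j + 3)
(3) = (h - 1)*(h + 2)
(4) = (d - 5)*(d^3 + d^2 - 22*d - 40) = (d - 5)*(d + 4)*(d^2 - 3*d - 10) = (d - 5)^2*(d + 4)*(d + 2)
(5) = (s + 2)*(s^2 - 4*s + 3) = (s - 3)*(s + 2)*(s - 1)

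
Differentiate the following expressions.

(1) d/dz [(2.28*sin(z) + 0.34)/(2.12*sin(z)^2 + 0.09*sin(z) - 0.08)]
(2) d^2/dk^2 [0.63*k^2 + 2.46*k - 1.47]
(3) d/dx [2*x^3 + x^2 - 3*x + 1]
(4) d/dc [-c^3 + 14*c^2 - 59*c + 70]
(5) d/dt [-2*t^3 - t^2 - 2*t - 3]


(1) = (-1.4416*sin(z) + 2.4168*cos(2*z) - 2.6298)*cos(z)/(2.12*sin(z)^2 + 0.09*sin(z) - 0.08)^2
(2) = 1.26000000000000
(3) = 6*x^2 + 2*x - 3
(4) = -3*c^2 + 28*c - 59
(5) = -6*t^2 - 2*t - 2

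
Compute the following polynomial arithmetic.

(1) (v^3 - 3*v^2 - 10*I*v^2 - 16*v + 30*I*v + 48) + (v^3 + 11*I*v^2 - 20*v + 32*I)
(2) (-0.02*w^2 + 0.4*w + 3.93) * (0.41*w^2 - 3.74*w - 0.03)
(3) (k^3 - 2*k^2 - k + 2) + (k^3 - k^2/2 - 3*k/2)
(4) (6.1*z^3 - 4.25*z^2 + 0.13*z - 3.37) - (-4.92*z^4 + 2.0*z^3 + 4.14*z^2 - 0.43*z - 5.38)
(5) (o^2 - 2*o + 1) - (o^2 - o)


(1) = 2*v^3 - 3*v^2 + I*v^2 - 36*v + 30*I*v + 48 + 32*I
(2) = -0.0082*w^4 + 0.2388*w^3 + 0.1159*w^2 - 14.7102*w - 0.1179
(3) = 2*k^3 - 5*k^2/2 - 5*k/2 + 2
(4) = 4.92*z^4 + 4.1*z^3 - 8.39*z^2 + 0.56*z + 2.01
(5) = 1 - o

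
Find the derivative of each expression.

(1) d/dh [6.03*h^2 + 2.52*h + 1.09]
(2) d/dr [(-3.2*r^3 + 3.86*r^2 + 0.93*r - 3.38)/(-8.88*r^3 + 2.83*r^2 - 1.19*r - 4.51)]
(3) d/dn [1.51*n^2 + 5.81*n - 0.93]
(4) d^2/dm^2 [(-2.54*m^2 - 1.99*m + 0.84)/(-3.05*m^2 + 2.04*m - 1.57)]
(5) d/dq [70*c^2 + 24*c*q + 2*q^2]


(1) = 12.06*h + 2.52
(2) = (25.2208*r^4 + 24.1328*r^3 - 53.9725*r^2 - 15.6864*r - 8.2165)/(78.8544*r^6 - 50.2608*r^5 + 29.1433*r^4 + 73.3622*r^3 - 24.1105*r^2 + 10.7338*r + 20.3401)
(3) = 3.02*n + 5.81
(4) = (68.63171*m^3 - 119.86134*m^2 - 25.81581*m + 26.322028)/(28.372625*m^6 - 56.9313*m^5 + 81.893415*m^4 - 67.100904*m^3 + 42.154971*m^2 - 15.085188*m + 3.869893)
(5) = 24*c + 4*q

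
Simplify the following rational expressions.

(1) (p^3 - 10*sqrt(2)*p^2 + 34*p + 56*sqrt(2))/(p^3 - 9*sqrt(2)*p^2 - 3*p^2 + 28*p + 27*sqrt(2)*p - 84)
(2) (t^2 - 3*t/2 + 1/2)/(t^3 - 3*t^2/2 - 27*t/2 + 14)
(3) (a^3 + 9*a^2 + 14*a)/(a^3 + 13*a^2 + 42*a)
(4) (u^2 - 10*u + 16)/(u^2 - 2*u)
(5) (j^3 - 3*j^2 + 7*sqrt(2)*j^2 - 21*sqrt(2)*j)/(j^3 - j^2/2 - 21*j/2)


(1) = (p^2 - 3*sqrt(2)*p - 8)/(p^2 + p*(-3 - 2*sqrt(2)) + 6*sqrt(2))
(2) = (2*t - 1)/(2*t^2 - t - 28)
(3) = (a + 2)/(a + 6)
(4) = (u - 8)/u
(5) = (2*j^2 + j*(-6 + 14*sqrt(2)) - 42*sqrt(2))/(2*j^2 - j - 21)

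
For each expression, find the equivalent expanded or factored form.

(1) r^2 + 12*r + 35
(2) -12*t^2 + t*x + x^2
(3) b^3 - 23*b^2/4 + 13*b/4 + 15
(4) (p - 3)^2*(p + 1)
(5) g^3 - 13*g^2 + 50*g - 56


(1) = (r + 5)*(r + 7)
(2) = (-3*t + x)*(4*t + x)
(3) = (b - 4)*(b - 3)*(b + 5/4)
(4) = p^3 - 5*p^2 + 3*p + 9
(5) = (g - 7)*(g - 4)*(g - 2)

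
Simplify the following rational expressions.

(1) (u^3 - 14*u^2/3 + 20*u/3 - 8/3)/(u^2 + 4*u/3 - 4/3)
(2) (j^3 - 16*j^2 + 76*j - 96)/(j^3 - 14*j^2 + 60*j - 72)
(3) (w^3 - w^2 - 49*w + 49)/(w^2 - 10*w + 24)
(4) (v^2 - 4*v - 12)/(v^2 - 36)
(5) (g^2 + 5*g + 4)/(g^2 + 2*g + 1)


(1) = (u^2 - 4*u + 4)/(u + 2)
(2) = (j - 8)/(j - 6)
(3) = (w^3 - w^2 - 49*w + 49)/(w^2 - 10*w + 24)
(4) = (v + 2)/(v + 6)
(5) = (g + 4)/(g + 1)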